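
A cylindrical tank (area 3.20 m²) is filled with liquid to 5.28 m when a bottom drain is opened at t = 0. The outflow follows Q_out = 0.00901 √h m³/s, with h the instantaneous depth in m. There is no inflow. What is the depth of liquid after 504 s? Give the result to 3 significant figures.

Mass balance (ρ constant): A dh/dt = −0.00901 √h.
∫ h^(−1/2) dh = −(0.00901/A) ∫ dt, giving 2√h = 2√h₀ − (0.00901/A) t.
√h = √5.28 − 0.00901·504/(2·3.20) = 2.2978 − 0.70954 = 1.5883.
h = 1.5883² = 2.5227 m.

2.52 m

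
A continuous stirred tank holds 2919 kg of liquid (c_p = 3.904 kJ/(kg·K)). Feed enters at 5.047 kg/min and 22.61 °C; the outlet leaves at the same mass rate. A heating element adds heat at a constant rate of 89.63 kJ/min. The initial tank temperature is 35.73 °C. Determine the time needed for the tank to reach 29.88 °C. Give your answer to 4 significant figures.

Energy balance: M c_p dT/dt = ṁ c_p (T_in − T) + 89.63.
τ = M/ṁ = 578.363 min; T_ss = T_in + Q̇/(ṁ c_p) = 27.1589 °C.
T(t) = T_ss + (T₀ − T_ss) e^(−t/τ). Set T = 29.88:
e^(−t/τ) = (29.88 − 27.1589)/(35.73 − 27.1589) = 0.317471
t = −578.363 · ln(0.317471) = 663.597 min.

663.6 min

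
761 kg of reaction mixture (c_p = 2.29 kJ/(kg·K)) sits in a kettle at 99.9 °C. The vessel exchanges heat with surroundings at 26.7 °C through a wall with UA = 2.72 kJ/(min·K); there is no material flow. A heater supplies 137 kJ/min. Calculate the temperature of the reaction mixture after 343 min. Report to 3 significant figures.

First-law balance (no shaft work): M c_p dT/dt = −UA(T − T_amb) + Q̇.
dT/dt = (T_ss − T)/τ with T_ss = T_amb + Q̇/UA = 26.7 + 137/2.72 = 77.068 °C, τ = M c_p/UA = 761·2.29/2.72 = 640.69 min.
This is linear first-order; T(t) = T_ss + (T₀ − T_ss) e^(−t/τ).
T(343) = 77.068 + (22.832)·0.58546 = 90.435 °C.

90.4 °C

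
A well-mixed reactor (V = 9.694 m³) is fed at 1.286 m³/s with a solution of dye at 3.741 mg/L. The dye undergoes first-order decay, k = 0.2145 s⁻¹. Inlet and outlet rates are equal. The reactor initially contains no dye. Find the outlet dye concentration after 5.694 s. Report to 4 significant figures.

1.232 mg/L

V dC/dt = Q(C_in − C) − k V C.
This is linear with rate a = Q/V + k = 0.347159 s⁻¹.
C_ss = Q C_in/(Q + kV) = 1.42954 mg/L; C(t) = C_ss + (C₀ − C_ss) e^(−a t).
C(5.694) = 1.42954 + (-1.42954)·e^(−0.347159·5.694) = 1.42954 + (-1.42954)·0.138522 = 1.23152 mg/L.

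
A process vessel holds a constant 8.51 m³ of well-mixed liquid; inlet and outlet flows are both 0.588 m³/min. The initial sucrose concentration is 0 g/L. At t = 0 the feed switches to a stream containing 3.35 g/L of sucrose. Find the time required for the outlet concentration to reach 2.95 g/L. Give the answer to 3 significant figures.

30.8 min

Species balance: V dC/dt = Q(C_in − C) ⇒ τ = V/Q = 14.473 min.
C(t) = C_in + (C₀ − C_in) e^(−t/τ). Set C = 2.95 and solve for t:
e^(−t/τ) = (C − C_in)/(C₀ − C_in) = (2.95 − 3.35)/(0 − 3.35) = 0.11940
t = −τ ln(…) = 14.473 × 2.1253 = 30.758 min.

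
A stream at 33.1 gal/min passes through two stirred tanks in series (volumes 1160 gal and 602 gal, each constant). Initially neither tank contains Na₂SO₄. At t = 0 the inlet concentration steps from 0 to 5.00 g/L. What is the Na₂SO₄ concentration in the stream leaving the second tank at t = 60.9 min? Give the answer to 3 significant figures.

Time constants: τᵢ = Vᵢ/Q for each well-mixed tank.
τ₁ = 1160/33.1 = 35.045 min; τ₂ = 602/33.1 = 18.187 min.
Solving the cascade with C₁(0)=C₂(0)=0 gives C₂(t) = C_in[1 − (τ₁ e^(−t/τ₁) − τ₂ e^(−t/τ₂))/(τ₁ − τ₂)].
At t = 60.9: e^(−t/τ₁) = 0.17592, e^(−t/τ₂) = 0.035137.
C₂ = 5.00·[1 − (35.045·0.17592 − 18.187·0.035137)/(16.858)] = 5.00·0.67221 = 3.3610 g/L.

3.36 g/L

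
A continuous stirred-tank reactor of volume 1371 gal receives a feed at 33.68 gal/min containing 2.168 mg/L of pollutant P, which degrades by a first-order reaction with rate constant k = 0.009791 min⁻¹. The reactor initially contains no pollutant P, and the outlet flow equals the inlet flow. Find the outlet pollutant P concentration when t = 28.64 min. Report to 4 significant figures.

0.9707 mg/L

V dC/dt = Q(C_in − C) − k V C.
This is linear with rate a = Q/V + k = 0.0343570 min⁻¹.
C_ss = Q C_in/(Q + kV) = 1.55017 mg/L; C(t) = C_ss + (C₀ − C_ss) e^(−a t).
C(28.64) = 1.55017 + (-1.55017)·e^(−0.0343570·28.64) = 1.55017 + (-1.55017)·0.373819 = 0.970686 mg/L.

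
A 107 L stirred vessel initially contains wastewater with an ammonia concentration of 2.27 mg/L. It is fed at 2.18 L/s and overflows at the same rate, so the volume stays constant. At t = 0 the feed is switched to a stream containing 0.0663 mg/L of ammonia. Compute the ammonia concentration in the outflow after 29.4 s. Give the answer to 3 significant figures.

1.28 mg/L

Unsteady species balance (constant V, well mixed): V dC/dt = Q(C_in − C).
So dC/dt = (C_in − C)/τ with τ = V/Q = 107/2.18 = 49.083 s.
C approaches C_in exponentially: C(t) = C_in + (C₀ − C_in) e^(−t/τ).
C(29.4) = 0.0663 + (2.27 − 0.0663)·e^(−29.4/49.083) = 0.0663 + (2.2037)·0.54937 = 1.2769 mg/L.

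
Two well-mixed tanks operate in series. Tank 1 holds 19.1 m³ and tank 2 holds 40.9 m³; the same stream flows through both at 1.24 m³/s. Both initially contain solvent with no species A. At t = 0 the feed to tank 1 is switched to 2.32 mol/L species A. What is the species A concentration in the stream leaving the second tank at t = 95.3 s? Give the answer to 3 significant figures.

Species balance on tank i: dCᵢ/dt = (Cᵢ₋₁ − Cᵢ)/τᵢ with τᵢ = Vᵢ/Q.
τ₁ = 19.1/1.24 = 15.403 s; τ₂ = 40.9/1.24 = 32.984 s.
Tank 1: C₁ = C_in(1 − e^(−t/τ₁)). Tank 2 (τ₁ ≠ τ₂): C₂ = C_in[1 − (τ₁ e^(−t/τ₁) − τ₂ e^(−t/τ₂))/(τ₁ − τ₂)].
At t = 95.3: e^(−t/τ₁) = 0.0020560, e^(−t/τ₂) = 0.055616.
C₂ = 2.32·[1 − (15.403·0.0020560 − 32.984·0.055616)/(-17.581)] = 2.32·0.89746 = 2.0821 mol/L.

2.08 mol/L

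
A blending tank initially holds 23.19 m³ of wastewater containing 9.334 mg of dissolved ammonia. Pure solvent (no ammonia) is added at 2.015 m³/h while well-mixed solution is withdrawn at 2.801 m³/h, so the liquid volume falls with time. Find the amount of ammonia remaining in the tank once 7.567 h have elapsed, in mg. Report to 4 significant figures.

3.246 mg

Let m(t) be the amount of ammonia. Volume: V(t) = V₀ + (Q_in − Q_out) t = 23.19 − 0.786000 t; V(7.567) = 17.2423 m³.
Species balance (pure solvent in): dm/dt = −Q_out · m/V(t).
dm/m = −Q_out dt/(V₀ − 0.786000 t); integrating gives ln(m/m₀) = −(Q_out/(Q_in−Q_out)) ln(V/V₀).
m = m₀ (V₀/V)^(Q_out/(Q_in−Q_out)) = 9.334 × (23.19/17.2423)^(-3.56361) = 3.24649 mg.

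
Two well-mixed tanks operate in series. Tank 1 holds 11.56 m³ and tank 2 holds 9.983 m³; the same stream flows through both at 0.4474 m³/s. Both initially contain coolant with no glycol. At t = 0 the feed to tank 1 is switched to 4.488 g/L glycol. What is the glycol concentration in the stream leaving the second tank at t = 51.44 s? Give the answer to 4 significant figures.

Species balance on tank i: dCᵢ/dt = (Cᵢ₋₁ − Cᵢ)/τᵢ with τᵢ = Vᵢ/Q.
τ₁ = 11.56/0.4474 = 25.8382 s; τ₂ = 9.983/0.4474 = 22.3134 s.
Tank 1: C₁ = C_in(1 − e^(−t/τ₁)). Tank 2 (τ₁ ≠ τ₂): C₂ = C_in[1 − (τ₁ e^(−t/τ₁) − τ₂ e^(−t/τ₂))/(τ₁ − τ₂)].
At t = 51.44: e^(−t/τ₁) = 0.136579, e^(−t/τ₂) = 0.0997244.
C₂ = 4.488·[1 − (25.8382·0.136579 − 22.3134·0.0997244)/(3.52481)] = 4.488·0.630118 = 2.82797 g/L.

2.828 g/L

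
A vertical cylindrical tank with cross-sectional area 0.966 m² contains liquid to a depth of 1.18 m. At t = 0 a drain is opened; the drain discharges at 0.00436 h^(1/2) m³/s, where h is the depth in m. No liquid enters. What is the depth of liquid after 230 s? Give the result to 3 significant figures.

0.322 m

With no inflow, A dh/dt = −0.00436 √h.
Separate and integrate: 2(√h − √h₀) = −(0.00436/A) t.
√h = √1.18 − 0.00436·230/(2·0.966) = 1.0863 − 0.51905 = 0.56723.
h = 0.56723² = 0.32175 m.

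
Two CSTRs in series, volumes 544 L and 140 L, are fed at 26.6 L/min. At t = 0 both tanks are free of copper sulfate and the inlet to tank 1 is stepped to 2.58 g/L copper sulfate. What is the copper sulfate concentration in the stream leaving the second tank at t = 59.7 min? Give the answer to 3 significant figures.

Each tank obeys Vᵢ dCᵢ/dt = Q(Cᵢ₋₁ − Cᵢ), so τᵢ = Vᵢ/Q.
τ₁ = 544/26.6 = 20.451 min; τ₂ = 140/26.6 = 5.2632 min.
Solving the cascade with C₁(0)=C₂(0)=0 gives C₂(t) = C_in[1 − (τ₁ e^(−t/τ₁) − τ₂ e^(−t/τ₂))/(τ₁ − τ₂)].
At t = 59.7: e^(−t/τ₁) = 0.053979, e^(−t/τ₂) = 1.1852e-05.
C₂ = 2.58·[1 − (20.451·0.053979 − 5.2632·1.1852e-05)/(15.188)] = 2.58·0.92732 = 2.3925 g/L.

2.39 g/L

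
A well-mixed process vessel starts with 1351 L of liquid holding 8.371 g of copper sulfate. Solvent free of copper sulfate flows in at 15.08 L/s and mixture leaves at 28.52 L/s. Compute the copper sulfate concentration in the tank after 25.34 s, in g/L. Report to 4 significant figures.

0.004473 g/L

Let m(t) be the amount of copper sulfate. Volume: V(t) = V₀ + (Q_in − Q_out) t = 1351 − 13.4400 t; V(25.34) = 1010.43 L.
Species balance (pure solvent in): dm/dt = −Q_out · m/V(t).
Separate: dm/m = −Q_out dt/V(t) ⇒ ln(m/m₀) = −(Q_out/(Q_in−Q_out)) ln(V/V₀).
m = m₀ (V₀/V)^(Q_out/(Q_in−Q_out)) = 8.371 × (1351/1010.43)^(-2.12202) = 4.51946 g.
C = m/V = 4.51946/1010.43 = 0.00447280 g/L.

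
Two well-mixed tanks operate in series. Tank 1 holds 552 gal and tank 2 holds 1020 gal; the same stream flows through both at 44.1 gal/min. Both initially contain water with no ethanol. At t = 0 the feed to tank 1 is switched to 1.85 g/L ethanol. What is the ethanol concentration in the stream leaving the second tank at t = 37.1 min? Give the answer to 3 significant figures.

Species balance on tank i: dCᵢ/dt = (Cᵢ₋₁ − Cᵢ)/τᵢ with τᵢ = Vᵢ/Q.
τ₁ = 552/44.1 = 12.517 min; τ₂ = 1020/44.1 = 23.129 min.
Solving the cascade with C₁(0)=C₂(0)=0 gives C₂(t) = C_in[1 − (τ₁ e^(−t/τ₁) − τ₂ e^(−t/τ₂))/(τ₁ − τ₂)].
At t = 37.1: e^(−t/τ₁) = 0.051614, e^(−t/τ₂) = 0.20108.
C₂ = 1.85·[1 − (12.517·0.051614 − 23.129·0.20108)/(-10.612)] = 1.85·0.62262 = 1.1518 g/L.

1.15 g/L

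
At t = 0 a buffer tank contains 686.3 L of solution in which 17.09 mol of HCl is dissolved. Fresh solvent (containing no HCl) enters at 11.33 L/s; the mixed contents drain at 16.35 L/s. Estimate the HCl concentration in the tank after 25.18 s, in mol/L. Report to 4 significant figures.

Let m(t) be the amount of HCl. Volume: V(t) = V₀ + (Q_in − Q_out) t = 686.3 − 5.02000 t; V(25.18) = 559.896 L.
Species balance (pure solvent in): dm/dt = −Q_out · m/V(t).
dm/m = −Q_out dt/(V₀ − 5.02000 t); integrating gives ln(m/m₀) = −(Q_out/(Q_in−Q_out)) ln(V/V₀).
m = m₀ (V₀/V)^(Q_out/(Q_in−Q_out)) = 17.09 × (686.3/559.896)^(-3.25697) = 8.80654 mol.
C = m/V = 8.80654/559.896 = 0.0157289 mol/L.

0.01573 mol/L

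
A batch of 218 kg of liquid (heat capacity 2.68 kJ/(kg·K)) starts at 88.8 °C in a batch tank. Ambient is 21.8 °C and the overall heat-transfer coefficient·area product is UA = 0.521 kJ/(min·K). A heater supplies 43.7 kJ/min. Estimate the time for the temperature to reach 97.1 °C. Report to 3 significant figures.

Lumped-capacitance energy balance: M c_p dT/dt = UA(T_amb − T) + Q̇.
τ = M c_p/UA = 1121.4 min; T_ss = T_amb + Q̇/UA = 21.8 + 43.7/0.521 = 105.68 °C.
T(t) = T_ss + (T₀ − T_ss)e^(−t/τ); set T = 97.1:
t = −τ ln[(T − T_ss)/(T₀ − T_ss)] = −1121.4 · ln(0.50821) = 759.02 min.

759 min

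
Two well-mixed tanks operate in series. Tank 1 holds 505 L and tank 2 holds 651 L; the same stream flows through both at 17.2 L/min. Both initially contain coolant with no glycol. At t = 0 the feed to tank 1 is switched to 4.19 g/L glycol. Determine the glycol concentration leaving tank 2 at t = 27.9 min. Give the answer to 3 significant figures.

0.854 g/L

Species balance on tank i: dCᵢ/dt = (Cᵢ₋₁ − Cᵢ)/τᵢ with τᵢ = Vᵢ/Q.
τ₁ = 505/17.2 = 29.360 min; τ₂ = 651/17.2 = 37.849 min.
Solving the cascade with C₁(0)=C₂(0)=0 gives C₂(t) = C_in[1 − (τ₁ e^(−t/τ₁) − τ₂ e^(−t/τ₂))/(τ₁ − τ₂)].
At t = 27.9: e^(−t/τ₁) = 0.38664, e^(−t/τ₂) = 0.47848.
C₂ = 4.19·[1 − (29.360·0.38664 − 37.849·0.47848)/(-8.4884)] = 4.19·0.20386 = 0.85419 g/L.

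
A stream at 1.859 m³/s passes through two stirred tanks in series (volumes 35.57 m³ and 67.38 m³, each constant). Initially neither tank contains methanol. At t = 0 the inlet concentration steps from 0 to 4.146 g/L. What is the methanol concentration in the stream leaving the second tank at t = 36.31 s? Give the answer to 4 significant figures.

Species balance on tank i: dCᵢ/dt = (Cᵢ₋₁ − Cᵢ)/τᵢ with τᵢ = Vᵢ/Q.
τ₁ = 35.57/1.859 = 19.1339 s; τ₂ = 67.38/1.859 = 36.2453 s.
Solving the cascade with C₁(0)=C₂(0)=0 gives C₂(t) = C_in[1 − (τ₁ e^(−t/τ₁) − τ₂ e^(−t/τ₂))/(τ₁ − τ₂)].
At t = 36.31: e^(−t/τ₁) = 0.149917, e^(−t/τ₂) = 0.367223.
C₂ = 4.146·[1 − (19.1339·0.149917 − 36.2453·0.367223)/(-17.1114)] = 4.146·0.389784 = 1.61605 g/L.

1.616 g/L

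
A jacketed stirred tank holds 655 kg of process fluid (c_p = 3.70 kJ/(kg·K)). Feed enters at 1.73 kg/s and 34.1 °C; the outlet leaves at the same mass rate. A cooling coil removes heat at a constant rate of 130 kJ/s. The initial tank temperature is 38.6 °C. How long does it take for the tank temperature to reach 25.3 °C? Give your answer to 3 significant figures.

291 s

M c_p dT/dt = ṁ c_p (T_in − T) − Q̇.
τ = M/ṁ = 378.61 s; T_ss = T_in − Q̇/(ṁ c_p) = 13.791 °C.
T(t) = T_ss + (T₀ − T_ss) e^(−t/τ). Set T = 25.3:
e^(−t/τ) = (25.3 − 13.791)/(38.6 − 13.791) = 0.46391
t = −378.61 · ln(0.46391) = 290.80 s.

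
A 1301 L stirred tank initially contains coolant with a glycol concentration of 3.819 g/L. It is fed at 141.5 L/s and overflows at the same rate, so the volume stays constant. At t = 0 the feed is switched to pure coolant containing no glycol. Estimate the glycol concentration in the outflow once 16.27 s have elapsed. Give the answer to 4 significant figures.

Transient balance on the dissolved component: V dC/dt = Q(C_in − C).
Time constant τ = V/Q = 1301/141.5 = 9.19435 s.
Solution: C(t) = C_in + (C₀ − C_in) e^(−t/τ).
C(16.27) = 0 + (3.819 − 0)·e^(−16.27/9.19435) = 0 + (3.81900)·0.170407 = 0.650784 g/L.

0.6508 g/L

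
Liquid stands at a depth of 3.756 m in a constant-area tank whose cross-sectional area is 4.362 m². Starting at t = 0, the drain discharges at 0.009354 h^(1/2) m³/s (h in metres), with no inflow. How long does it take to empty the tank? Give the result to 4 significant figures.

Accumulation of liquid (constant cross-section A): A dh/dt = −0.009354 √h.
Separate and integrate: 2(√h − √h₀) = −(0.009354/A) t.
Set h = 0: 2√h₀ = (0.009354/A) t_empty ⇒ t_empty = 2A√h₀/0.009354.
t_empty = 2·4.362·√3.756/0.009354 = 8.72400·1.93804/0.009354 = 1807.51 s.

1808 s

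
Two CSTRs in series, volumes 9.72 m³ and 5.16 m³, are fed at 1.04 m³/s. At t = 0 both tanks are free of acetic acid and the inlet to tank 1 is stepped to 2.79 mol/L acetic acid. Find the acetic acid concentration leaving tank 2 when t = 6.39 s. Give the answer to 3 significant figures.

0.659 mol/L

Species balance on tank i: dCᵢ/dt = (Cᵢ₋₁ − Cᵢ)/τᵢ with τᵢ = Vᵢ/Q.
τ₁ = 9.72/1.04 = 9.3462 s; τ₂ = 5.16/1.04 = 4.9615 s.
Tank 1: C₁ = C_in(1 − e^(−t/τ₁)). Tank 2 (τ₁ ≠ τ₂): C₂ = C_in[1 − (τ₁ e^(−t/τ₁) − τ₂ e^(−t/τ₂))/(τ₁ − τ₂)].
At t = 6.39: e^(−t/τ₁) = 0.50474, e^(−t/τ₂) = 0.27585.
C₂ = 2.79·[1 − (9.3462·0.50474 − 4.9615·0.27585)/(4.3846)] = 2.79·0.23624 = 0.65911 mol/L.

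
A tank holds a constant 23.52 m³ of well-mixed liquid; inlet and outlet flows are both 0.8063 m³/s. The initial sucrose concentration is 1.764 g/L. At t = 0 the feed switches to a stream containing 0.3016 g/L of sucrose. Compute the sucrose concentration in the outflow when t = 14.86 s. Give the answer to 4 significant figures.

Accumulation = in − out for the solute gives V dC/dt = Q(C_in − C).
So dC/dt = (C_in − C)/τ with τ = V/Q = 23.52/0.8063 = 29.1703 s.
This is linear first-order; C(t) = C_in + (C₀ − C_in) e^(−t/τ).
C(14.86) = 0.3016 + (1.764 − 0.3016)·e^(−14.86/29.1703) = 0.3016 + (1.46240)·0.600842 = 1.18027 g/L.

1.180 g/L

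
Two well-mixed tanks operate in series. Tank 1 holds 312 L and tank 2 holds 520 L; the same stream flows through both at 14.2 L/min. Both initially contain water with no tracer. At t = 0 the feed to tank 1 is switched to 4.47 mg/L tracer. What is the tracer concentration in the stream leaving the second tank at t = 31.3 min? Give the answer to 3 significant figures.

1.33 mg/L

Each tank obeys Vᵢ dCᵢ/dt = Q(Cᵢ₋₁ − Cᵢ), so τᵢ = Vᵢ/Q.
τ₁ = 312/14.2 = 21.972 min; τ₂ = 520/14.2 = 36.620 min.
Tank 1: C₁ = C_in(1 − e^(−t/τ₁)). Tank 2 (τ₁ ≠ τ₂): C₂ = C_in[1 − (τ₁ e^(−t/τ₁) − τ₂ e^(−t/τ₂))/(τ₁ − τ₂)].
At t = 31.3: e^(−t/τ₁) = 0.24062, e^(−t/τ₂) = 0.42540.
C₂ = 4.47·[1 − (21.972·0.24062 − 36.620·0.42540)/(-14.648)] = 4.47·0.29743 = 1.3295 mg/L.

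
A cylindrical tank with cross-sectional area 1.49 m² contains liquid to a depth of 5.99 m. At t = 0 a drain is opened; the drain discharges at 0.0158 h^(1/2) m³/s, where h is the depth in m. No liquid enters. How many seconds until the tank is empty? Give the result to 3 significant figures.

462 s

With no inflow, A dh/dt = −0.0158 √h.
∫ h^(−1/2) dh = −(0.0158/A) ∫ dt, giving 2√h = 2√h₀ − (0.0158/A) t.
Tank is empty when √h = 0: t_empty = 2A√h₀/0.0158.
t_empty = 2·1.49·√5.99/0.0158 = 2.9800·2.4474/0.0158 = 461.61 s.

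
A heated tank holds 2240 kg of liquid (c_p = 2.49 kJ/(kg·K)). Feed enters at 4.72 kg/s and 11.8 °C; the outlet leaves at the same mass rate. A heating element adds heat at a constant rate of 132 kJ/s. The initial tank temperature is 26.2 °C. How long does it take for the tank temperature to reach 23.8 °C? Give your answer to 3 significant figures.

M c_p dT/dt = ṁ c_p (T_in − T) + Q̇.
τ = M/ṁ = 474.58 s; T_ss = T_in + Q̇/(ṁ c_p) = 23.031 °C.
T(t) = T_ss + (T₀ − T_ss) e^(−t/τ). Set T = 23.8:
e^(−t/τ) = (23.8 − 23.031)/(26.2 − 23.031) = 0.24258
t = −474.58 · ln(0.24258) = 672.21 s.

672 s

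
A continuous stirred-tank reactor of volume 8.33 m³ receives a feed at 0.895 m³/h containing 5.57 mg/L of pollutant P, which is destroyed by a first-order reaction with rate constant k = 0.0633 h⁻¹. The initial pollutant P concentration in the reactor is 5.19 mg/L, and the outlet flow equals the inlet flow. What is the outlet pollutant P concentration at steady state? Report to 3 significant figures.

3.51 mg/L

Species balance: V dC/dt = Q C_in − Q C − k V C.
Steady state (dC/dt = 0): C_ss = Q C_in/(Q + kV) = C_in/(1 + kV/Q).
C_ss = 0.895·5.57/(0.895 + 0.0633·8.33) = 4.9851/1.4223 = 3.5050 mg/L.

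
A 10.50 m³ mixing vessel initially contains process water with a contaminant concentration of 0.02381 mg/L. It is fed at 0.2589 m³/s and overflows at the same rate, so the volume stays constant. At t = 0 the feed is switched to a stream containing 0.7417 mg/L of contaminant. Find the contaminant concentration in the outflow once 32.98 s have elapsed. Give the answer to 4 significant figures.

Accumulation = in − out for the solute gives V dC/dt = Q(C_in − C).
Rewrite as dC/dt + C/τ = C_in/τ, τ = V/Q = 40.5562 s.
C approaches C_in exponentially: C(t) = C_in + (C₀ − C_in) e^(−t/τ).
C(32.98) = 0.7417 + (0.02381 − 0.7417)·e^(−32.98/40.5562) = 0.7417 + (-0.717890)·0.443440 = 0.423359 mg/L.

0.4234 mg/L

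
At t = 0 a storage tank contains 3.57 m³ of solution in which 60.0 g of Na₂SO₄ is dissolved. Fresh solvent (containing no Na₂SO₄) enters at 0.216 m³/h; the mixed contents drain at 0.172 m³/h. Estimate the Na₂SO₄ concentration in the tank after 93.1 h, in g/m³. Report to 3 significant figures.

Total volume: dV/dt = Q_in − Q_out = 0.044000 m³/h, so V(t) = 3.57 + 0.044000 t and V(93.1) = 7.6664 m³.
No Na₂SO₄ enters, so dm/dt = −Q_out · (m/V).
Separate: dm/m = −Q_out dt/V(t) ⇒ ln(m/m₀) = −(Q_out/(Q_in−Q_out)) ln(V/V₀).
m = m₀ (V₀/V)^(Q_out/(Q_in−Q_out)) = 60.0 × (3.57/7.6664)^(3.9091) = 3.0244 g.
C = m/V = 3.0244/7.6664 = 0.39450 g/m³.

0.394 g/m³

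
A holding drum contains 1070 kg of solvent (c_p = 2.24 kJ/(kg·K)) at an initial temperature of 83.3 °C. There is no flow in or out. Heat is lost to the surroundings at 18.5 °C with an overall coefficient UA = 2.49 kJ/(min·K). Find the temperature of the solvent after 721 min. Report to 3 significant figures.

Heat balance on the well-mixed liquid: M c_p dT/dt = −UA(T − T_amb).
dT/dt = (T_ss − T)/τ with T_ss = T_amb = 18.500 °C, τ = M c_p/UA = 1070·2.24/2.49 = 962.57 min.
Solution: T(t) = T_ss + (T₀ − T_ss) e^(−t/τ).
T(721) = 18.500 + (64.800)·0.47282 = 49.139 °C.

49.1 °C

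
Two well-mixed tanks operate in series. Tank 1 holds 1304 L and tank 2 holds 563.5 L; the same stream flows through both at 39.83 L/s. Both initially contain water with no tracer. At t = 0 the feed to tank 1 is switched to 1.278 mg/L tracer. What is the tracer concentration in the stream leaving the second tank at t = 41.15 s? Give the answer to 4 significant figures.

0.6907 mg/L

Species balance on tank i: dCᵢ/dt = (Cᵢ₋₁ − Cᵢ)/τᵢ with τᵢ = Vᵢ/Q.
τ₁ = 1304/39.83 = 32.7391 s; τ₂ = 563.5/39.83 = 14.1476 s.
Tank 1: C₁ = C_in(1 − e^(−t/τ₁)). Tank 2 (τ₁ ≠ τ₂): C₂ = C_in[1 − (τ₁ e^(−t/τ₁) − τ₂ e^(−t/τ₂))/(τ₁ − τ₂)].
At t = 41.15: e^(−t/τ₁) = 0.284533, e^(−t/τ₂) = 0.0545512.
C₂ = 1.278·[1 − (32.7391·0.284533 − 14.1476·0.0545512)/(18.5915)] = 1.278·0.540457 = 0.690704 mg/L.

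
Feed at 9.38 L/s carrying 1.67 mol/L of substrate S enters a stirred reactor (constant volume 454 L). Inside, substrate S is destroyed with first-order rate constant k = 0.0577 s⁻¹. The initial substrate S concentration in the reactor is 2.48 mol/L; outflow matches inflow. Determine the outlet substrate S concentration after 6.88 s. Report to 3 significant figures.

Accumulation = in − out − consumed: V dC/dt = Q C_in − Q C − k V C.
This is linear with rate a = Q/V + k = 0.078361 s⁻¹.
C_ss = Q C_in/(Q + kV) = 0.44032 mol/L; C(t) = C_ss + (C₀ − C_ss) e^(−a t).
C(6.88) = 0.44032 + (2.0397)·e^(−0.078361·6.88) = 0.44032 + (2.0397)·0.58326 = 1.6300 mol/L.

1.63 mol/L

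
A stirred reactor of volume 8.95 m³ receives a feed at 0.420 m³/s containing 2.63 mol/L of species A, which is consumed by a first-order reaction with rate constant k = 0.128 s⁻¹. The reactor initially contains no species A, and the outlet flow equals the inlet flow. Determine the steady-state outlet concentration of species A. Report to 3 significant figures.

Species balance: V dC/dt = Q C_in − Q C − k V C.
At steady state: 0 = Q C_in − (Q + kV) C_ss, so C_ss = Q C_in/(Q + kV).
C_ss = 0.420·2.63/(0.420 + 0.128·8.95) = 1.1046/1.5656 = 0.70554 mol/L.

0.706 mol/L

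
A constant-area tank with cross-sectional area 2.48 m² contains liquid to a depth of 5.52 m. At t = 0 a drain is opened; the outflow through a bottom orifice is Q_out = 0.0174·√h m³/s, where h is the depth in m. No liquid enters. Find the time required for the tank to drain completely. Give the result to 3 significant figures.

Unsteady balance on liquid volume: A dh/dt = −0.0174 √h.
Separate and integrate: 2(√h − √h₀) = −(0.0174/A) t.
Tank is empty when √h = 0: t_empty = 2A√h₀/0.0174.
t_empty = 2·2.48·√5.52/0.0174 = 4.9600·2.3495/0.0174 = 669.73 s.

670 s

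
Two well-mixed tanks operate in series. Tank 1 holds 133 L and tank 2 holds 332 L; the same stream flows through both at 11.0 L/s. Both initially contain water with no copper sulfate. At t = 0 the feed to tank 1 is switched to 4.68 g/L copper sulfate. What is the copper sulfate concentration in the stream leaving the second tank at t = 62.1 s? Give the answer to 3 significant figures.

Each tank obeys Vᵢ dCᵢ/dt = Q(Cᵢ₋₁ − Cᵢ), so τᵢ = Vᵢ/Q.
τ₁ = 133/11.0 = 12.091 s; τ₂ = 332/11.0 = 30.182 s.
Solving the cascade with C₁(0)=C₂(0)=0 gives C₂(t) = C_in[1 − (τ₁ e^(−t/τ₁) − τ₂ e^(−t/τ₂))/(τ₁ − τ₂)].
At t = 62.1: e^(−t/τ₁) = 0.0058806, e^(−t/τ₂) = 0.12777.
C₂ = 4.68·[1 − (12.091·0.0058806 − 30.182·0.12777)/(-18.091)] = 4.68·0.79077 = 3.7008 g/L.

3.70 g/L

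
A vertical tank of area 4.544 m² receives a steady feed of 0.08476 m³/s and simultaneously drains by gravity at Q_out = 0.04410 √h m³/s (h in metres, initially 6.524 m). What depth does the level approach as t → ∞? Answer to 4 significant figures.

3.694 m

Level balance: A dh/dt = 0.08476 − 0.04410 √h. Setting dh/dt = 0:
Q_in = 0.04410 √h_ss ⇒ √h_ss = 0.08476/0.04410 = 1.92200.
h_ss = 1.92200² = 3.69407 m. (Since h₀ = 6.524 m > h_ss, the level will fall toward this value.)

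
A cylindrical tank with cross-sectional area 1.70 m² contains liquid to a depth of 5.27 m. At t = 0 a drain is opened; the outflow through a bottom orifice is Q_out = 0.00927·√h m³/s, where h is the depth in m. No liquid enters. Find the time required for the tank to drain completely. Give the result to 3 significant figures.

Volume balance on the tank: A dh/dt = −0.00927 √h.
∫ h^(−1/2) dh = −(0.00927/A) ∫ dt, giving 2√h = 2√h₀ − (0.00927/A) t.
Tank is empty when √h = 0: t_empty = 2A√h₀/0.00927.
t_empty = 2·1.70·√5.27/0.00927 = 3.4000·2.2956/0.00927 = 841.99 s.

842 s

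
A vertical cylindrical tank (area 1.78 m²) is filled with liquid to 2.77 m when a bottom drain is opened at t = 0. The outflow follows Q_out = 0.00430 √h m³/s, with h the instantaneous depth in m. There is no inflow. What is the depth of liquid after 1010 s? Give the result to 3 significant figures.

Accumulation of liquid (constant cross-section A): A dh/dt = −0.00430 √h.
∫ h^(−1/2) dh = −(0.00430/A) ∫ dt, giving 2√h = 2√h₀ − (0.00430/A) t.
√h = √2.77 − 0.00430·1010/(2·1.78) = 1.6643 − 1.2199 = 0.44439.
h = 0.44439² = 0.19748 m.

0.197 m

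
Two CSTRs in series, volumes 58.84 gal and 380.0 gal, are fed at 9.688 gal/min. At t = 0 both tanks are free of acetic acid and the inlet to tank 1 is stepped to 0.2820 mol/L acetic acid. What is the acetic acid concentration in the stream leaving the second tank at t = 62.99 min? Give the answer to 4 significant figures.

0.2150 mol/L

Time constants: τᵢ = Vᵢ/Q for each well-mixed tank.
τ₁ = 58.84/9.688 = 6.07349 min; τ₂ = 380.0/9.688 = 39.2238 min.
Tank 1: C₁ = C_in(1 − e^(−t/τ₁)). Tank 2 (τ₁ ≠ τ₂): C₂ = C_in[1 − (τ₁ e^(−t/τ₁) − τ₂ e^(−t/τ₂))/(τ₁ − τ₂)].
At t = 62.99: e^(−t/τ₁) = 3.13186e-05, e^(−t/τ₂) = 0.200706.
C₂ = 0.2820·[1 − (6.07349·3.13186e-05 − 39.2238·0.200706)/(-33.1503)] = 0.2820·0.762528 = 0.215033 mol/L.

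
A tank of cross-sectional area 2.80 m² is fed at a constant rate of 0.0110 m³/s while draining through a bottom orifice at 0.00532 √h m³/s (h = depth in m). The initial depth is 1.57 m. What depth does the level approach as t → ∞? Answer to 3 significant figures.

4.28 m

Accumulation of liquid (constant cross-section A): A dh/dt = Q_in − 0.00532 √h. At steady state dh/dt = 0:
Q_in = 0.00532 √h_ss ⇒ √h_ss = 0.0110/0.00532 = 2.0677.
h_ss = 2.0677² = 4.2753 m. (Since h₀ = 1.57 m < h_ss, the level will rise toward this value.)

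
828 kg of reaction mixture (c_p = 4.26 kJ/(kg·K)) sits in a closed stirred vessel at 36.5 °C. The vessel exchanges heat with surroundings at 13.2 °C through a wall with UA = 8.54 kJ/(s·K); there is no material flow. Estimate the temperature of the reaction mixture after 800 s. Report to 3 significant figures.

Energy balance: M c_p dT/dt = −UA(T − T_amb).
dT/dt = (T_ss − T)/τ with T_ss = T_amb = 13.200 °C, τ = M c_p/UA = 828·4.26/8.54 = 413.03 s.
Solution: T(t) = T_ss + (T₀ − T_ss) e^(−t/τ).
T(800) = 13.200 + (23.300)·0.14415 = 16.559 °C.

16.6 °C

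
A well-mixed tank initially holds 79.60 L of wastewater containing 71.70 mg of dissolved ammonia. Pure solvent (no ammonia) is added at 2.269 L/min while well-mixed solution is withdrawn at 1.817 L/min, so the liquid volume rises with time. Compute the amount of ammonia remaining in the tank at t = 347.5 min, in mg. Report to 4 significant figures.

0.8978 mg

Let m(t) be the amount of ammonia. Volume: V(t) = V₀ + (Q_in − Q_out) t = 79.60 + 0.452000 t; V(347.5) = 236.670 L.
Solute balance: dm/dt = 0 − Q_out C = −Q_out m/V(t).
dm/m = −Q_out dt/(V₀ + 0.452000 t); integrating gives ln(m/m₀) = −(Q_out/(Q_in−Q_out)) ln(V/V₀).
m = m₀ (V₀/V)^(Q_out/(Q_in−Q_out)) = 71.70 × (79.60/236.670)^(4.01991) = 0.897792 mg.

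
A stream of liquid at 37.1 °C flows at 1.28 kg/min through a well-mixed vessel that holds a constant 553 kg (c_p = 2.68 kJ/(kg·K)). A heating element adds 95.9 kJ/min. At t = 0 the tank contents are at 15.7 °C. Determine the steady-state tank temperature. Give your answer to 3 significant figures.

M c_p dT/dt = ṁ c_p (T_in − T) + Q̇.
At steady state dT/dt = 0 ⇒ T_ss = T_in + Q̇/(ṁ c_p) = 37.1 + 95.9/(1.28·2.68) = 65.056 °C.

65.1 °C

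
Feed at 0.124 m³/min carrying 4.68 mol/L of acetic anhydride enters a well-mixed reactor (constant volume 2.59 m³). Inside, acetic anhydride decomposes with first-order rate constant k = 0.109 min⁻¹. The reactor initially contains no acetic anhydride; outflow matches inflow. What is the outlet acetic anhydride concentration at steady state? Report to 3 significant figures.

1.43 mol/L

Accumulation = in − out − consumed: V dC/dt = Q C_in − Q C − k V C.
Steady state (dC/dt = 0): C_ss = Q C_in/(Q + kV) = C_in/(1 + kV/Q).
C_ss = 0.124·4.68/(0.124 + 0.109·2.59) = 0.58032/0.40631 = 1.4283 mol/L.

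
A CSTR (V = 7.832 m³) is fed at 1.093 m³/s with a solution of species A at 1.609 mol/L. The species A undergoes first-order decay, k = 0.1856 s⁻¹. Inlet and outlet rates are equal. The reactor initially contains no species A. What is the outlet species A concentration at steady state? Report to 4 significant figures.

0.6906 mol/L

Species balance: V dC/dt = Q C_in − Q C − k V C.
Steady state (dC/dt = 0): C_ss = Q C_in/(Q + kV) = C_in/(1 + kV/Q).
C_ss = 1.093·1.609/(1.093 + 0.1856·7.832) = 1.75864/2.54662 = 0.690577 mol/L.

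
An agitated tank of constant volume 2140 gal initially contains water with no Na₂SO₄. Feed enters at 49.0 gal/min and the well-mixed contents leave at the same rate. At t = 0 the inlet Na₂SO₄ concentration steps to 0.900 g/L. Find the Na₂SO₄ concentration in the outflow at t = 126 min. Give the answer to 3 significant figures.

Species balance on the tank: V dC/dt = Q(C_in − C).
Time constant τ = V/Q = 2140/49.0 = 43.673 min.
Integrating: C(t) = C_in + (C₀ − C_in) e^(−t/τ).
C(126) = 0.900 + (0 − 0.900)·e^(−126/43.673) = 0.900 + (-0.90000)·0.055852 = 0.84973 g/L.

0.850 g/L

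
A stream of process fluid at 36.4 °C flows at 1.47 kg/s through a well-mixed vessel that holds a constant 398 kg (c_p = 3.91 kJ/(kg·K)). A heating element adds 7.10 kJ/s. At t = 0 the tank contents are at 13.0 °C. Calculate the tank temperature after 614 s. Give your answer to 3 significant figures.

First-law balance (no shaft work): M c_p dT/dt = ṁ c_p (T_in − T) + 7.10.
τ = M/ṁ = 270.75 s; T_ss = T_in + Q̇/(ṁ c_p) = 36.4 + 7.10/(1.47·3.91) = 37.635 °C.
Solution: T(t) = T_ss + (T₀ − T_ss) e^(−t/τ).
T(614) = 37.635 + (-24.635)·e^(−614/270.75) = 37.635 + (-24.635)·0.10354 = 35.085 °C.

35.1 °C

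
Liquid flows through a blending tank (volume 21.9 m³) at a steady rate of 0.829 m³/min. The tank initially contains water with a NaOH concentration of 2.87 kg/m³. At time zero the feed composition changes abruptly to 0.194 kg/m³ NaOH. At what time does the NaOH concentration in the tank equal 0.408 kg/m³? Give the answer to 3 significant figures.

66.7 min

Species balance: V dC/dt = Q(C_in − C) ⇒ τ = V/Q = 26.417 min.
C(t) = C_in + (C₀ − C_in) e^(−t/τ). Set C = 0.408 and solve for t:
e^(−t/τ) = (C − C_in)/(C₀ − C_in) = (0.408 − 0.194)/(2.87 − 0.194) = 0.079970
t = −τ ln(…) = 26.417 × 2.5261 = 66.733 min.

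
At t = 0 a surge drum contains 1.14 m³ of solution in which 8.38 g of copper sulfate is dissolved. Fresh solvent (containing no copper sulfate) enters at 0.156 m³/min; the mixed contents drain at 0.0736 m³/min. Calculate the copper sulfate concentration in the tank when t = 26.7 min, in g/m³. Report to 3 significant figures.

0.960 g/m³

Let m(t) be the amount of copper sulfate. Volume: V(t) = V₀ + (Q_in − Q_out) t = 1.14 + 0.082400 t; V(26.7) = 3.3401 m³.
Solute balance: dm/dt = 0 − Q_out C = −Q_out m/V(t).
dm/m = −Q_out dt/(V₀ + 0.082400 t); integrating gives ln(m/m₀) = −(Q_out/(Q_in−Q_out)) ln(V/V₀).
m = m₀ (V₀/V)^(Q_out/(Q_in−Q_out)) = 8.38 × (1.14/3.3401)^(0.89320) = 3.2081 g.
C = m/V = 3.2081/3.3401 = 0.96049 g/m³.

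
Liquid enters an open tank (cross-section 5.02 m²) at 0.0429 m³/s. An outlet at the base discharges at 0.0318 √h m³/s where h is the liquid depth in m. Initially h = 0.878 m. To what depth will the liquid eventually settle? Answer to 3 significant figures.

1.82 m

Volume balance on the tank: A dh/dt = Q_in − 0.0318 √h. At steady state dh/dt = 0:
Q_in = 0.0318 √h_ss ⇒ √h_ss = 0.0429/0.0318 = 1.3491.
h_ss = 1.3491² = 1.8200 m. (Since h₀ = 0.878 m < h_ss, the level will rise toward this value.)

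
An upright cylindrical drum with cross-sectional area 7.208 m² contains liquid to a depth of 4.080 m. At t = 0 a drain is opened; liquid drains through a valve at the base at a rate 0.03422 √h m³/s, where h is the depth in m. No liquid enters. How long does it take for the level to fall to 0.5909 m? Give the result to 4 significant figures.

527.1 s

With no inflow, A dh/dt = −0.03422 √h.
This is separable: 2 d(√h)/dt = −0.03422/A, so √h = √h₀ − (0.03422/(2A)) t.
t = 2A(√h₀ − √h)/0.03422 = 2·7.208·(√4.080 − √0.5909)/0.03422
  = 14.4160 × (2.01990 − 0.768700) / 0.03422 = 527.098 s.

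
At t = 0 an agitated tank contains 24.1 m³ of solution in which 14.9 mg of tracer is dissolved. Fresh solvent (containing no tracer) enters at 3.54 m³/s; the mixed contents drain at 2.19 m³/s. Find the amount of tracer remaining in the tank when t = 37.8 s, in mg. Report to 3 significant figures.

2.36 mg

Let m(t) be the amount of tracer. Volume: V(t) = V₀ + (Q_in − Q_out) t = 24.1 + 1.3500 t; V(37.8) = 75.130 m³.
Solute balance: dm/dt = 0 − Q_out C = −Q_out m/V(t).
dm/m = −Q_out dt/(V₀ + 1.3500 t); integrating gives ln(m/m₀) = −(Q_out/(Q_in−Q_out)) ln(V/V₀).
m = m₀ (V₀/V)^(Q_out/(Q_in−Q_out)) = 14.9 × (24.1/75.130)^(1.6222) = 2.3558 mg.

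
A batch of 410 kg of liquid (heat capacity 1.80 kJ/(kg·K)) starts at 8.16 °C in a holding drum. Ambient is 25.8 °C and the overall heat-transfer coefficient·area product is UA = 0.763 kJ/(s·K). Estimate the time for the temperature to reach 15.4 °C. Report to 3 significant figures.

511 s

Heat balance on the well-mixed liquid: M c_p dT/dt = −UA(T − T_amb).
τ = M c_p/UA = 967.23 s; T_ss = T_amb = 25.800 °C.
T(t) = T_ss + (T₀ − T_ss)e^(−t/τ); set T = 15.4:
t = −τ ln[(T − T_ss)/(T₀ − T_ss)] = −967.23 · ln(0.58957) = 511.05 s.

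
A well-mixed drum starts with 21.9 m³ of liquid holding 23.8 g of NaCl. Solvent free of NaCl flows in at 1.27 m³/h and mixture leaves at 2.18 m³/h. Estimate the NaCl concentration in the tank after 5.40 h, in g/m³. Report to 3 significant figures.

Let m(t) be the amount of NaCl. Volume: V(t) = V₀ + (Q_in − Q_out) t = 21.9 − 0.91000 t; V(5.40) = 16.986 m³.
Species balance (pure solvent in): dm/dt = −Q_out · m/V(t).
dm/m = −Q_out dt/(V₀ − 0.91000 t); integrating gives ln(m/m₀) = −(Q_out/(Q_in−Q_out)) ln(V/V₀).
m = m₀ (V₀/V)^(Q_out/(Q_in−Q_out)) = 23.8 × (21.9/16.986)^(-2.3956) = 12.948 g.
C = m/V = 12.948/16.986 = 0.76230 g/m³.

0.762 g/m³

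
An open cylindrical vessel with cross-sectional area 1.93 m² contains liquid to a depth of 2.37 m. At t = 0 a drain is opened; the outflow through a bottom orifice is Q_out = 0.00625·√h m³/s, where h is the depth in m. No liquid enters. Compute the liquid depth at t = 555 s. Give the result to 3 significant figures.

0.411 m

A dh/dt = −Q_out = −0.00625 √h.
∫ h^(−1/2) dh = −(0.00625/A) ∫ dt, giving 2√h = 2√h₀ − (0.00625/A) t.
√h = √2.37 − 0.00625·555/(2·1.93) = 1.5395 − 0.89864 = 0.64084.
h = 0.64084² = 0.41068 m.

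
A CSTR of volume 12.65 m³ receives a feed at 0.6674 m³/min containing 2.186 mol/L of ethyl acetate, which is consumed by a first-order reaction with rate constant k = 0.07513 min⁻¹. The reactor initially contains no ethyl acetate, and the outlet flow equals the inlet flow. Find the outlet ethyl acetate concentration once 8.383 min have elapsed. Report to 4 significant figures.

0.5931 mol/L

Species balance: V dC/dt = Q C_in − Q C − k V C.
dC/dt = (Q/V) C_in − (Q/V + k) C; effective rate a = Q/V + k = 0.0527589 + 0.07513 = 0.127889 min⁻¹.
C_ss = Q C_in/(Q + kV) = 0.901806 mol/L; C(t) = C_ss + (C₀ − C_ss) e^(−a t).
C(8.383) = 0.901806 + (-0.901806)·e^(−0.127889·8.383) = 0.901806 + (-0.901806)·0.342291 = 0.593125 mol/L.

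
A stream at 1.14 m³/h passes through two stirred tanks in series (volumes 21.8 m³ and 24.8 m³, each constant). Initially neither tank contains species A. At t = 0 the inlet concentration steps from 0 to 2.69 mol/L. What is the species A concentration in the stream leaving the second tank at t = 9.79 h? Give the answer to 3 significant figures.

Each tank obeys Vᵢ dCᵢ/dt = Q(Cᵢ₋₁ − Cᵢ), so τᵢ = Vᵢ/Q.
τ₁ = 21.8/1.14 = 19.123 h; τ₂ = 24.8/1.14 = 21.754 h.
Solving the cascade with C₁(0)=C₂(0)=0 gives C₂(t) = C_in[1 − (τ₁ e^(−t/τ₁) − τ₂ e^(−t/τ₂))/(τ₁ − τ₂)].
At t = 9.79: e^(−t/τ₁) = 0.59932, e^(−t/τ₂) = 0.63761.
C₂ = 2.69·[1 − (19.123·0.59932 − 21.754·0.63761)/(-2.6316)] = 2.69·0.084151 = 0.22637 mol/L.

0.226 mol/L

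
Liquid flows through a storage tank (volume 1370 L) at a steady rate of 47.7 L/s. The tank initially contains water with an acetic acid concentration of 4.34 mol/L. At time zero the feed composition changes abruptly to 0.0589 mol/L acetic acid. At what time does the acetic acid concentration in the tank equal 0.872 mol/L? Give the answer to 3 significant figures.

47.7 s

Species balance: V dC/dt = Q(C_in − C) ⇒ τ = V/Q = 28.721 s.
C(t) = C_in + (C₀ − C_in) e^(−t/τ). Set C = 0.872 and solve for t:
e^(−t/τ) = (C − C_in)/(C₀ − C_in) = (0.872 − 0.0589)/(4.34 − 0.0589) = 0.18993
t = −τ ln(…) = 28.721 × 1.6611 = 47.709 s.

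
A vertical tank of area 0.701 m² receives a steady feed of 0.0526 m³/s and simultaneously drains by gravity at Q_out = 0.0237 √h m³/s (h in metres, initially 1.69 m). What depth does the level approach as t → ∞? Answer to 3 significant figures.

A dh/dt = Q_in − 0.0237 √h. Steady state requires inflow = outflow:
Q_in = 0.0237 √h_ss ⇒ √h_ss = 0.0526/0.0237 = 2.2194.
h_ss = 2.2194² = 4.9258 m. (Since h₀ = 1.69 m < h_ss, the level will rise toward this value.)

4.93 m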